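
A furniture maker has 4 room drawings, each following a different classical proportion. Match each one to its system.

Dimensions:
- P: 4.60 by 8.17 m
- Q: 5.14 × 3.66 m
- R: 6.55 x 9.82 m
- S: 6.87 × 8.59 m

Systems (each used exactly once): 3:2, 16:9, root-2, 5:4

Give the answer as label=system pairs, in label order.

P = 8.17/4.60 ≈ 1.776 → 16:9 (1.778)
Q = 5.14/3.66 ≈ 1.404 → root-2 (1.414)
R = 9.82/6.55 ≈ 1.499 → 3:2 (1.500)
S = 8.59/6.87 ≈ 1.250 → 5:4 (1.250)

P=16:9, Q=root-2, R=3:2, S=5:4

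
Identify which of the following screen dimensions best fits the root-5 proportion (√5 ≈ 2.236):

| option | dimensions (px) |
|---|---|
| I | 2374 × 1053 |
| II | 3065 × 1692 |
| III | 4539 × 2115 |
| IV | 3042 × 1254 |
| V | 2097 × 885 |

I

Target root-5 ≈ 2.236.
I: 2.255 (Δ0.019)  II: 1.811 (Δ0.425)  III: 2.146 (Δ0.090)  IV: 2.426 (Δ0.190)  V: 2.369 (Δ0.133)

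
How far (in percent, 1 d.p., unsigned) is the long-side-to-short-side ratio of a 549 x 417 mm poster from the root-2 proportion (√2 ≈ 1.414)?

Ratio = 549 / 417 ≈ 1.3165.
Ideal root-2 ≈ 1.4142. |1.3165 − 1.4142| / 1.4142 ≈ 6.91% → 6.9%.

6.9%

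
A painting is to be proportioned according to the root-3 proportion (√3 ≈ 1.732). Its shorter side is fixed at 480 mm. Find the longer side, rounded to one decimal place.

root-3 ≈ 1.73205.
Longer side = 480 × 1.73205 ≈ 831.384 → 831.4 mm.

831.4 mm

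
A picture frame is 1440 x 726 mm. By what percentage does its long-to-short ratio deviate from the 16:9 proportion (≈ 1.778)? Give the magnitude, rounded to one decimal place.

11.6%

Ratio = 1440 / 726 ≈ 1.9835.
Ideal 16:9 ≈ 1.7778. |1.9835 − 1.7778| / 1.7778 ≈ 11.57% → 11.6%.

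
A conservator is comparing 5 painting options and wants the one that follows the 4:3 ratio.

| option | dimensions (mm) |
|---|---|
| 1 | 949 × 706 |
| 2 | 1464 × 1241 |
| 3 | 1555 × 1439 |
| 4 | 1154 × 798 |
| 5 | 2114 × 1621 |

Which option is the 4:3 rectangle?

1

Target 4:3 ≈ 1.333.
1: 1.344 (Δ0.011)  2: 1.180 (Δ0.153)  3: 1.081 (Δ0.252)  4: 1.446 (Δ0.113)  5: 1.304 (Δ0.029)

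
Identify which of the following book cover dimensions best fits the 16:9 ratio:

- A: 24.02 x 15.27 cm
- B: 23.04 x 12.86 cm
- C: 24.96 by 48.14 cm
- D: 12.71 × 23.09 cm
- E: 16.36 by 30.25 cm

Target 16:9 ≈ 1.778.
A: 1.573 (Δ0.205)  B: 1.792 (Δ0.014)  C: 1.929 (Δ0.151)  D: 1.817 (Δ0.039)  E: 1.849 (Δ0.071)

B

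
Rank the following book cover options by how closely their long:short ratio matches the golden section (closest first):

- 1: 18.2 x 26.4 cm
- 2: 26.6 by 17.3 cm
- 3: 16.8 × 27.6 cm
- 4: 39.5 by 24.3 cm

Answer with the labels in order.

Ratios: 1 = 26.4 / 18.2 ≈ 1.451; 2 = 26.6 / 17.3 ≈ 1.538; 3 = 27.6 / 16.8 ≈ 1.643; 4 = 39.5 / 24.3 ≈ 1.626.
|Δ from 1.618|: 1 0.167; 2 0.080; 3 0.025; 4 0.008.

4, 3, 2, 1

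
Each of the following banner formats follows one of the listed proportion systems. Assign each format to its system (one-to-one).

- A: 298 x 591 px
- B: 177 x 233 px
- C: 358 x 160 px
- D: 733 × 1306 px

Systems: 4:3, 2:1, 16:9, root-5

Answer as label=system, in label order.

A = 591/298 ≈ 1.983 → 2:1 (2.000)
B = 233/177 ≈ 1.316 → 4:3 (1.333)
C = 358/160 ≈ 2.237 → root-5 (2.236)
D = 1306/733 ≈ 1.782 → 16:9 (1.778)

A=2:1, B=4:3, C=root-5, D=16:9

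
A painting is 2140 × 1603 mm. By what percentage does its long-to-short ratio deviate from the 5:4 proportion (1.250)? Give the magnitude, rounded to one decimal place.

Ratio = 2140 / 1603 ≈ 1.3350.
Ideal 5:4 = 1.2500. |1.3350 − 1.2500| / 1.2500 ≈ 6.80% → 6.8%.

6.8%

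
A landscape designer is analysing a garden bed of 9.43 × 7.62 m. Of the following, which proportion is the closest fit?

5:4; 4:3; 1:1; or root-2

5:4

Ratio = 9.43 / 7.62 ≈ 1.238.
Distances: 5:4 1.250 (Δ 0.012); 4:3 1.333 (Δ 0.095); 1:1 1.000 (Δ 0.238); root-2 1.414 (Δ 0.176).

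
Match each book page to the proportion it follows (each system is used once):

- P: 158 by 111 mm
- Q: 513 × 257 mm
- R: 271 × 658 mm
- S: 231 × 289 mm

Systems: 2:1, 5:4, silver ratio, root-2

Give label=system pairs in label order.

P=root-2, Q=2:1, R=silver ratio, S=5:4

P = 158/111 ≈ 1.423 → root-2 (1.414)
Q = 513/257 ≈ 1.996 → 2:1 (2.000)
R = 658/271 ≈ 2.428 → silver ratio (2.414)
S = 289/231 ≈ 1.251 → 5:4 (1.250)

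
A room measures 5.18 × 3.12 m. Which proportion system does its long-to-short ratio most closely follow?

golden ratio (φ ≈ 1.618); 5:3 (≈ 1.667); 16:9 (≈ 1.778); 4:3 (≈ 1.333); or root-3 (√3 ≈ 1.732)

Ratio = 5.18 / 3.12 ≈ 1.660.
Distances: golden ratio 1.618 (Δ 0.042); 5:3 1.667 (Δ 0.007); 16:9 1.778 (Δ 0.118); 4:3 1.333 (Δ 0.327); root-3 1.732 (Δ 0.072).

5:3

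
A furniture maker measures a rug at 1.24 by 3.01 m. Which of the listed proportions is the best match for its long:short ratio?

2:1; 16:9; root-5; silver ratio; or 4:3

silver ratio

3.01/1.24 ≈ 2.427. Nearest candidates are silver ratio (2.414, off by 0.013) and root-5 (2.236, off by 0.191).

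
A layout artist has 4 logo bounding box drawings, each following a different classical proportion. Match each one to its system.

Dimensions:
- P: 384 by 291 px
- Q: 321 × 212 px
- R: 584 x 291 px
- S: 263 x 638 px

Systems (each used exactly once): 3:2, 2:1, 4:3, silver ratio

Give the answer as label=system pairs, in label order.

P=4:3, Q=3:2, R=2:1, S=silver ratio

P = 384/291 ≈ 1.320 → 4:3 (1.333)
Q = 321/212 ≈ 1.514 → 3:2 (1.500)
R = 584/291 ≈ 2.007 → 2:1 (2.000)
S = 638/263 ≈ 2.426 → silver ratio (2.414)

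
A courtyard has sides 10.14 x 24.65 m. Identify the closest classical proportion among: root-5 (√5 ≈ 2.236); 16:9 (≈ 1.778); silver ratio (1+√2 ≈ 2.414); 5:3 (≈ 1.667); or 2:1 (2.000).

24.65/10.14 ≈ 2.431. Nearest candidates are silver ratio (2.414, off by 0.017) and root-5 (2.236, off by 0.195).

silver ratio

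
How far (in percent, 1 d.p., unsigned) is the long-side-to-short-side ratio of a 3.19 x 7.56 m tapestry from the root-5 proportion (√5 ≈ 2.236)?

Ratio = 7.56 / 3.19 ≈ 2.3699.
Ideal root-5 ≈ 2.2361. |2.3699 − 2.2361| / 2.2361 ≈ 5.98% → 6.0%.

6.0%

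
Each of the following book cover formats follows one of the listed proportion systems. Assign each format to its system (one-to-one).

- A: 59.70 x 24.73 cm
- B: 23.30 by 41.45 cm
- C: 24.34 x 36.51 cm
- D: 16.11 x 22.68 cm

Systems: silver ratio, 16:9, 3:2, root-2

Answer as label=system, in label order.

A = 59.70/24.73 ≈ 2.414 → silver ratio (2.414)
B = 41.45/23.30 ≈ 1.779 → 16:9 (1.778)
C = 36.51/24.34 ≈ 1.500 → 3:2 (1.500)
D = 22.68/16.11 ≈ 1.408 → root-2 (1.414)

A=silver ratio, B=16:9, C=3:2, D=root-2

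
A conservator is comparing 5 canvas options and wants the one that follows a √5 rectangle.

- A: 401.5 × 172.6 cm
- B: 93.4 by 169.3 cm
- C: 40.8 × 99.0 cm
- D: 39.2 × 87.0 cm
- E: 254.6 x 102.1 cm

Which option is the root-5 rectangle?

Target root-5 ≈ 2.236.
A: 2.326 (Δ0.090)  B: 1.813 (Δ0.423)  C: 2.426 (Δ0.190)  D: 2.219 (Δ0.017)  E: 2.494 (Δ0.258)

D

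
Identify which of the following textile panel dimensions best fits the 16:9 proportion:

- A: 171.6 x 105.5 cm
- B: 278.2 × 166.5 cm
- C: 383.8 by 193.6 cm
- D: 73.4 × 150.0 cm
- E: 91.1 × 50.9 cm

Target 16:9 ≈ 1.778.
A: 1.627 (Δ0.151)  B: 1.671 (Δ0.107)  C: 1.982 (Δ0.204)  D: 2.044 (Δ0.266)  E: 1.790 (Δ0.012)

E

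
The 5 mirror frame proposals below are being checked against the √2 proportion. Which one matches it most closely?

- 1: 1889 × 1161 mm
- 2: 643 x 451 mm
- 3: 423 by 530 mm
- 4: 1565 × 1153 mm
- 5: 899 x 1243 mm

Target root-2 ≈ 1.414.
1: 1.627 (Δ0.213)  2: 1.426 (Δ0.012)  3: 1.253 (Δ0.161)  4: 1.357 (Δ0.057)  5: 1.383 (Δ0.031)

2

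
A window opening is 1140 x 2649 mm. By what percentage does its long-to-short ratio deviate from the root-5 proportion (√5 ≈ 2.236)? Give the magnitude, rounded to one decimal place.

Ratio = 2649 / 1140 ≈ 2.3237.
Ideal root-5 ≈ 2.2361. |2.3237 − 2.2361| / 2.2361 ≈ 3.92% → 3.9%.

3.9%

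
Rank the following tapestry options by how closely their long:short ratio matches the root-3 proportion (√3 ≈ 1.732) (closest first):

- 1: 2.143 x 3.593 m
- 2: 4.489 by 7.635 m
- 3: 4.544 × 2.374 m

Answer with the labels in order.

2, 1, 3

1: 3.593/2.143 ≈ 1.677 → |1.677 − 1.732| = 0.055
2: 7.635/4.489 ≈ 1.701 → |1.701 − 1.732| = 0.031
3: 4.544/2.374 ≈ 1.914 → |1.914 − 1.732| = 0.182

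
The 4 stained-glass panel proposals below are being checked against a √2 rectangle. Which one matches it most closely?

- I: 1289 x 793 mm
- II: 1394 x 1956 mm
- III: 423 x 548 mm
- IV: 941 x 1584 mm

II

Target root-2 ≈ 1.414.
I: 1.625 (Δ0.211)  II: 1.403 (Δ0.011)  III: 1.296 (Δ0.118)  IV: 1.683 (Δ0.269)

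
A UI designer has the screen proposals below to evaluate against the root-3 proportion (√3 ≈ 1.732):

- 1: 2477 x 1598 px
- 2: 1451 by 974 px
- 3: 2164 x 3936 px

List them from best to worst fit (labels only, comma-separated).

3, 1, 2

1: 2477/1598 ≈ 1.550 → |1.550 − 1.732| = 0.182
2: 1451/974 ≈ 1.490 → |1.490 − 1.732| = 0.242
3: 3936/2164 ≈ 1.819 → |1.819 − 1.732| = 0.087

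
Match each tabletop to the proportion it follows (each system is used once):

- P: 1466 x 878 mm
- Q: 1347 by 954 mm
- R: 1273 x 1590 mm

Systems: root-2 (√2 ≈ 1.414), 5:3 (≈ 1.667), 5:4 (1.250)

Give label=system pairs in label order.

P=5:3, Q=root-2, R=5:4

Ratios: P ≈ 1.670; Q ≈ 1.412; R ≈ 1.249.
Targets: root-2 ≈ 1.414; 5:3 ≈ 1.667; 5:4 ≈ 1.250.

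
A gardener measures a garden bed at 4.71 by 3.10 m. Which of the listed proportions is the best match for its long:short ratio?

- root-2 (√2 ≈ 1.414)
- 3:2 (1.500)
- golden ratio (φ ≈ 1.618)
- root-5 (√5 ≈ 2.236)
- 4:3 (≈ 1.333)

Ratio = 4.71 / 3.10 ≈ 1.519.
Distances: root-2 1.414 (Δ 0.105); 3:2 1.500 (Δ 0.019); golden ratio 1.618 (Δ 0.099); root-5 2.236 (Δ 0.717); 4:3 1.333 (Δ 0.186).

3:2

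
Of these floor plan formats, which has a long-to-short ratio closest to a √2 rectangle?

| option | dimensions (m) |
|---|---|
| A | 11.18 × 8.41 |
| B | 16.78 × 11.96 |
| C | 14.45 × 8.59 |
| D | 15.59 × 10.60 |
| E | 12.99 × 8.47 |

Ratios (long/short): A ≈ 1.329; B ≈ 1.403; C ≈ 1.682; D ≈ 1.471; E ≈ 1.534.
root-2 ≈ 1.414; option B is nearest (Δ 0.011).

B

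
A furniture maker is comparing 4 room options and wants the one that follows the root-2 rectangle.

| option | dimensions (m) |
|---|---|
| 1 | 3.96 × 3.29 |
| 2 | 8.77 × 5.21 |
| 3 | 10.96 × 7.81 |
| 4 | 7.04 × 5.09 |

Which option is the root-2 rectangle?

3

Target root-2 ≈ 1.414.
1: 1.204 (Δ0.210)  2: 1.683 (Δ0.269)  3: 1.403 (Δ0.011)  4: 1.383 (Δ0.031)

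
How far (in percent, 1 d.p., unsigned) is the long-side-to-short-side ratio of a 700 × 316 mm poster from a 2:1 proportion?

Ratio = 700 / 316 ≈ 2.2152.
Ideal 2:1 = 2.0000. |2.2152 − 2.0000| / 2.0000 ≈ 10.76% → 10.8%.

10.8%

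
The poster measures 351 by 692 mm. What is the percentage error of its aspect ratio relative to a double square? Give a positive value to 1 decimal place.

Ratio = 692 / 351 ≈ 1.9715.
Ideal 2:1 = 2.0000. |1.9715 − 2.0000| / 2.0000 ≈ 1.42% → 1.4%.

1.4%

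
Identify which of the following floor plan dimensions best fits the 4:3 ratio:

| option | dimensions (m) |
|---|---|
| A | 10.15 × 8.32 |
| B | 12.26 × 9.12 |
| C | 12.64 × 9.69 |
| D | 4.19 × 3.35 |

Ratios (long/short): A ≈ 1.220; B ≈ 1.344; C ≈ 1.304; D ≈ 1.251.
4:3 ≈ 1.333; option B is nearest (Δ 0.011).

B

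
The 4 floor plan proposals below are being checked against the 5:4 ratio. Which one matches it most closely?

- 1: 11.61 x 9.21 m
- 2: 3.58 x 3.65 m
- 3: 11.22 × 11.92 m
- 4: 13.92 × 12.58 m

1

Target 5:4 ≈ 1.250.
1: 1.261 (Δ0.011)  2: 1.020 (Δ0.230)  3: 1.062 (Δ0.188)  4: 1.107 (Δ0.143)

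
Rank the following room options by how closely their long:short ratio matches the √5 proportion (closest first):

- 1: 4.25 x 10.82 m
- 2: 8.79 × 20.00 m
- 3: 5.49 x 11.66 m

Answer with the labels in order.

2, 3, 1

Ratios: 1 = 10.82 / 4.25 ≈ 2.546; 2 = 20.00 / 8.79 ≈ 2.275; 3 = 11.66 / 5.49 ≈ 2.124.
|Δ from 2.236|: 1 0.310; 2 0.039; 3 0.112.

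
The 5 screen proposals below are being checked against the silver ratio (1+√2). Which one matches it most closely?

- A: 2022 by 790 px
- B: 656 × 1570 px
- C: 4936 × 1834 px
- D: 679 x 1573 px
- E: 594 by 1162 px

Ratios (long/short): A ≈ 2.559; B ≈ 2.393; C ≈ 2.691; D ≈ 2.317; E ≈ 1.956.
silver ratio ≈ 2.414; option B is nearest (Δ 0.021).

B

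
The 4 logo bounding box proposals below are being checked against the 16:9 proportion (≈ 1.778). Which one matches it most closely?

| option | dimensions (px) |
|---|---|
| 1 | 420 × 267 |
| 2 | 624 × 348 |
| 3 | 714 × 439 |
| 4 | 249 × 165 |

Target 16:9 ≈ 1.778.
1: 1.573 (Δ0.205)  2: 1.793 (Δ0.015)  3: 1.626 (Δ0.152)  4: 1.509 (Δ0.269)

2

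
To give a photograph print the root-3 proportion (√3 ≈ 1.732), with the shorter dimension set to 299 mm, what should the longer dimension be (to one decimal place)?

517.9 mm

root-3 ≈ 1.73205.
Longer side = 299 × 1.73205 ≈ 517.883 → 517.9 mm.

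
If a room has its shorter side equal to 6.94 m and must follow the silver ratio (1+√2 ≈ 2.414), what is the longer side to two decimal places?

16.75 m

silver ratio ≈ 2.41421.
Longer side = 6.94 × 2.41421 ≈ 16.7546 → 16.75 m.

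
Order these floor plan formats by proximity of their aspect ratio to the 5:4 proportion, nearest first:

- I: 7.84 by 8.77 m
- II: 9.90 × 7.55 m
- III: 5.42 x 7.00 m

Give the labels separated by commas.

III, II, I

Ratios: I = 8.77 / 7.84 ≈ 1.119; II = 9.90 / 7.55 ≈ 1.311; III = 7.00 / 5.42 ≈ 1.292.
|Δ from 1.250|: I 0.131; II 0.061; III 0.042.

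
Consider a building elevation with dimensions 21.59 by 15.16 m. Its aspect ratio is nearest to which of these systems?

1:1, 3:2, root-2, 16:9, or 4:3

Ratio = 21.59 / 15.16 ≈ 1.424.
Distances: 1:1 1.000 (Δ 0.424); 3:2 1.500 (Δ 0.076); root-2 1.414 (Δ 0.010); 16:9 1.778 (Δ 0.354); 4:3 1.333 (Δ 0.091).

root-2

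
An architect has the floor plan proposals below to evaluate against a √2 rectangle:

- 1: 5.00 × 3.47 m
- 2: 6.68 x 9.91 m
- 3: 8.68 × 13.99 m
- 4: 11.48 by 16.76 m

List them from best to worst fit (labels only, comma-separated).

Ratios: 1 = 5.00 / 3.47 ≈ 1.441; 2 = 9.91 / 6.68 ≈ 1.484; 3 = 13.99 / 8.68 ≈ 1.612; 4 = 16.76 / 11.48 ≈ 1.460.
|Δ from 1.414|: 1 0.027; 2 0.070; 3 0.198; 4 0.046.

1, 4, 2, 3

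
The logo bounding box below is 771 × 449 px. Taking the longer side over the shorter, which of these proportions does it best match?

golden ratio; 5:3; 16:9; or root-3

Ratio = 771 / 449 ≈ 1.717.
Distances: golden ratio 1.618 (Δ 0.099); 5:3 1.667 (Δ 0.050); 16:9 1.778 (Δ 0.061); root-3 1.732 (Δ 0.015).

root-3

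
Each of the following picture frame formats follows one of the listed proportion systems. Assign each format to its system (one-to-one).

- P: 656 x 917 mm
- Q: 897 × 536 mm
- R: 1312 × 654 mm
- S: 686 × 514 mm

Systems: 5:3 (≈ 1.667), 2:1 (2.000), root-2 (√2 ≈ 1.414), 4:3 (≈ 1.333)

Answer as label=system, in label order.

Ratios: P ≈ 1.398; Q ≈ 1.674; R ≈ 2.006; S ≈ 1.335.
Targets: 5:3 ≈ 1.667; 2:1 ≈ 2.000; root-2 ≈ 1.414; 4:3 ≈ 1.333.

P=root-2, Q=5:3, R=2:1, S=4:3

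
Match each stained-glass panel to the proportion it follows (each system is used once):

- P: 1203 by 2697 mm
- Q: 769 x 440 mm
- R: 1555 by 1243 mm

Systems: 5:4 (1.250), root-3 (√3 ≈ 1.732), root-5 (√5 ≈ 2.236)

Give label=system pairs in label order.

P = 2697/1203 ≈ 2.242 → root-5 (2.236)
Q = 769/440 ≈ 1.748 → root-3 (1.732)
R = 1555/1243 ≈ 1.251 → 5:4 (1.250)

P=root-5, Q=root-3, R=5:4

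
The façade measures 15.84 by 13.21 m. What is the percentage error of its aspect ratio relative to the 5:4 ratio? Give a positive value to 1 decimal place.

Ratio = 15.84 / 13.21 ≈ 1.1991.
Ideal 5:4 = 1.2500. |1.1991 − 1.2500| / 1.2500 ≈ 4.07% → 4.1%.

4.1%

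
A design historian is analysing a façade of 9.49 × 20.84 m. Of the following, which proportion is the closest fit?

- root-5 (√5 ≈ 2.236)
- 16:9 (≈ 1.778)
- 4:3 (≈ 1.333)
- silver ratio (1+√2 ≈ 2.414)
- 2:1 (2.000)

root-5

Ratio = 20.84 / 9.49 ≈ 2.196.
Distances: root-5 2.236 (Δ 0.040); 16:9 1.778 (Δ 0.418); 4:3 1.333 (Δ 0.863); silver ratio 2.414 (Δ 0.218); 2:1 2.000 (Δ 0.196).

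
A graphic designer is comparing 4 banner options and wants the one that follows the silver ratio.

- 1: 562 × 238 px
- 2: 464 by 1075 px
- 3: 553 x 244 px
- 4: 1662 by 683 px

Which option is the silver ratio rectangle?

4

Target silver ratio ≈ 2.414.
1: 2.361 (Δ0.053)  2: 2.317 (Δ0.097)  3: 2.266 (Δ0.148)  4: 2.433 (Δ0.019)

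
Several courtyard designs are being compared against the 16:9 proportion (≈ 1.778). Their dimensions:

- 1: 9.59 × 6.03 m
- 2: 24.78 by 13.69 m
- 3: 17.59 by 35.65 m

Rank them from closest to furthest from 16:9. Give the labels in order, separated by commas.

1: 9.59/6.03 ≈ 1.590 → |1.590 − 1.778| = 0.188
2: 24.78/13.69 ≈ 1.810 → |1.810 − 1.778| = 0.032
3: 35.65/17.59 ≈ 2.027 → |2.027 − 1.778| = 0.249

2, 1, 3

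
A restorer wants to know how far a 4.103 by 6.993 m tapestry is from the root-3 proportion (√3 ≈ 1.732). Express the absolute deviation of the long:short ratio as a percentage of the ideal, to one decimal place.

Ratio = 6.993 / 4.103 ≈ 1.7044.
Ideal root-3 ≈ 1.7321. |1.7044 − 1.7321| / 1.7321 ≈ 1.60% → 1.6%.

1.6%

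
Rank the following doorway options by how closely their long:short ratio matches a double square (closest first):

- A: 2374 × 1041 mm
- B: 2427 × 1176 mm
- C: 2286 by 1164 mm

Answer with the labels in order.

C, B, A

Ratios: A = 2374 / 1041 ≈ 2.280; B = 2427 / 1176 ≈ 2.064; C = 2286 / 1164 ≈ 1.964.
|Δ from 2.000|: A 0.280; B 0.064; C 0.036.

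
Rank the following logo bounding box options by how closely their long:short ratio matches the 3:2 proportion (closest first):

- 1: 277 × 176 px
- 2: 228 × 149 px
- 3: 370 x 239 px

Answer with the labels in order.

2, 3, 1

1: 277/176 ≈ 1.574 → |1.574 − 1.500| = 0.074
2: 228/149 ≈ 1.530 → |1.530 − 1.500| = 0.030
3: 370/239 ≈ 1.548 → |1.548 − 1.500| = 0.048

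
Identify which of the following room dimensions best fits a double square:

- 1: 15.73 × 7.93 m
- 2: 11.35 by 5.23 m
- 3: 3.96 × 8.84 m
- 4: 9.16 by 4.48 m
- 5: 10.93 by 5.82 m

Ratios (long/short): 1 ≈ 1.984; 2 ≈ 2.170; 3 ≈ 2.232; 4 ≈ 2.045; 5 ≈ 1.878.
2:1 ≈ 2.000; option 1 is nearest (Δ 0.016).

1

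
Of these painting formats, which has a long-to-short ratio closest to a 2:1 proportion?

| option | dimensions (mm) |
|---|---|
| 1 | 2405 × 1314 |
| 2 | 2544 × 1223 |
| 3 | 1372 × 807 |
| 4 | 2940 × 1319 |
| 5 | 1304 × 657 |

Ratios (long/short): 1 ≈ 1.830; 2 ≈ 2.080; 3 ≈ 1.700; 4 ≈ 2.229; 5 ≈ 1.985.
2:1 ≈ 2.000; option 5 is nearest (Δ 0.015).

5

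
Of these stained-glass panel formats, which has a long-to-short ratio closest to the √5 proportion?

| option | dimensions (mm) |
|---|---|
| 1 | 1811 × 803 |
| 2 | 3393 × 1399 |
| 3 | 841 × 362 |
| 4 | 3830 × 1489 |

Target root-5 ≈ 2.236.
1: 2.255 (Δ0.019)  2: 2.425 (Δ0.189)  3: 2.323 (Δ0.087)  4: 2.572 (Δ0.336)

1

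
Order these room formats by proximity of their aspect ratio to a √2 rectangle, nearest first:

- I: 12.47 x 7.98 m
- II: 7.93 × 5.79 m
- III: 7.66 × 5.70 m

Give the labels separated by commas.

II, III, I

Ratios: I = 12.47 / 7.98 ≈ 1.563; II = 7.93 / 5.79 ≈ 1.370; III = 7.66 / 5.70 ≈ 1.344.
|Δ from 1.414|: I 0.149; II 0.044; III 0.070.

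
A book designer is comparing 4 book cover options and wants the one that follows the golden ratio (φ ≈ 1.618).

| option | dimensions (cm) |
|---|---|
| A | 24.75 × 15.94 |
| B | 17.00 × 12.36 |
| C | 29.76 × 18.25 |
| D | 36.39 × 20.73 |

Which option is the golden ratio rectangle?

Target golden ratio ≈ 1.618.
A: 1.553 (Δ0.065)  B: 1.375 (Δ0.243)  C: 1.631 (Δ0.013)  D: 1.755 (Δ0.137)

C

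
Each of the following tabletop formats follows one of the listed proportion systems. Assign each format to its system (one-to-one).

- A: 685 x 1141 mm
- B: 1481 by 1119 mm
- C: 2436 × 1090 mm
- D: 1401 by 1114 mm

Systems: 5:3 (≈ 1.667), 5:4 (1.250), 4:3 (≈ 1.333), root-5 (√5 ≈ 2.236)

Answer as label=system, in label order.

Ratios: A ≈ 1.666; B ≈ 1.324; C ≈ 2.235; D ≈ 1.258.
Targets: 5:3 ≈ 1.667; 5:4 ≈ 1.250; 4:3 ≈ 1.333; root-5 ≈ 2.236.

A=5:3, B=4:3, C=root-5, D=5:4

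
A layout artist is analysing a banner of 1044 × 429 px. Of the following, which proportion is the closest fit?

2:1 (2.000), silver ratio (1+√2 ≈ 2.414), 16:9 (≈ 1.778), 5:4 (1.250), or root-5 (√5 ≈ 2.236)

1044/429 ≈ 2.434. Nearest candidates are silver ratio (2.414, off by 0.020) and root-5 (2.236, off by 0.198).

silver ratio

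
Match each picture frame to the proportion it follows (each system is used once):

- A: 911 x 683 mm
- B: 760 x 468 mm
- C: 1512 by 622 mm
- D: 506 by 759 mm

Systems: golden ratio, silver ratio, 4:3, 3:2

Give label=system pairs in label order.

Ratios: A ≈ 1.334; B ≈ 1.624; C ≈ 2.431; D ≈ 1.500.
Targets: golden ratio ≈ 1.618; silver ratio ≈ 2.414; 4:3 ≈ 1.333; 3:2 ≈ 1.500.

A=4:3, B=golden ratio, C=silver ratio, D=3:2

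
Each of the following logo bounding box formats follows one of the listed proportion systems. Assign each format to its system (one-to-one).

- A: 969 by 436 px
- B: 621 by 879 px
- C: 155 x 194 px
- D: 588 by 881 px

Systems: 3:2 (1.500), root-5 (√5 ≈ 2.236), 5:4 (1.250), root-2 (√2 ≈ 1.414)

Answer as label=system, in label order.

A = 969/436 ≈ 2.222 → root-5 (2.236)
B = 879/621 ≈ 1.415 → root-2 (1.414)
C = 194/155 ≈ 1.252 → 5:4 (1.250)
D = 881/588 ≈ 1.498 → 3:2 (1.500)

A=root-5, B=root-2, C=5:4, D=3:2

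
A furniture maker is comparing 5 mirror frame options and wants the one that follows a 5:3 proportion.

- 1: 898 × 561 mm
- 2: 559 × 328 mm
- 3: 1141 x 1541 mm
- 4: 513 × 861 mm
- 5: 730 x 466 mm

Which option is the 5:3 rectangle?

4

Target 5:3 ≈ 1.667.
1: 1.601 (Δ0.066)  2: 1.704 (Δ0.037)  3: 1.351 (Δ0.316)  4: 1.678 (Δ0.011)  5: 1.567 (Δ0.100)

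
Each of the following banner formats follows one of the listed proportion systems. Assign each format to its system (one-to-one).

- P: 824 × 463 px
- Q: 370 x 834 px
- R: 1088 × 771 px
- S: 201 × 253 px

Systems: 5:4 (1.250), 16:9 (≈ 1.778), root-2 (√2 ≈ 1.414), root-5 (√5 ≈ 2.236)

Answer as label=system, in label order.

P=16:9, Q=root-5, R=root-2, S=5:4

Ratios: P ≈ 1.780; Q ≈ 2.254; R ≈ 1.411; S ≈ 1.259.
Targets: 5:4 ≈ 1.250; 16:9 ≈ 1.778; root-2 ≈ 1.414; root-5 ≈ 2.236.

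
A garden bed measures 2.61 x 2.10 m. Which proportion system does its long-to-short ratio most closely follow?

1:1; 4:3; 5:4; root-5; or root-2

2.61/2.10 ≈ 1.243. Nearest candidates are 5:4 (1.250, off by 0.007) and 4:3 (1.333, off by 0.090).

5:4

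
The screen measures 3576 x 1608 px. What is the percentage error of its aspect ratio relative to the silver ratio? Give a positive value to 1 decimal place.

7.9%

Ratio = 3576 / 1608 ≈ 2.2239.
Ideal silver ratio ≈ 2.4142. |2.2239 − 2.4142| / 2.4142 ≈ 7.88% → 7.9%.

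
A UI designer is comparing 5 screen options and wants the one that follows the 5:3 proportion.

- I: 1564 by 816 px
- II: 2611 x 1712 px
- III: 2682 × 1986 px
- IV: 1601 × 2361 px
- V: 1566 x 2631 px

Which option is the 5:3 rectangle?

Target 5:3 ≈ 1.667.
I: 1.917 (Δ0.250)  II: 1.525 (Δ0.142)  III: 1.350 (Δ0.317)  IV: 1.475 (Δ0.192)  V: 1.680 (Δ0.013)

V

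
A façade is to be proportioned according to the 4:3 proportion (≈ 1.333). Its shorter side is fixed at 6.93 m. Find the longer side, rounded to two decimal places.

4:3 ≈ 1.33333.
Longer side = 6.93 × 1.33333 ≈ 9.2400 → 9.24 m.

9.24 m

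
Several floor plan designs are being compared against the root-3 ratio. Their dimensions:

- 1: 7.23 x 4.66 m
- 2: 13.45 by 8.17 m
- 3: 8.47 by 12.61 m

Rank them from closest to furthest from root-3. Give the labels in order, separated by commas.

Ratios: 1 = 7.23 / 4.66 ≈ 1.552; 2 = 13.45 / 8.17 ≈ 1.646; 3 = 12.61 / 8.47 ≈ 1.489.
|Δ from 1.732|: 1 0.180; 2 0.086; 3 0.243.

2, 1, 3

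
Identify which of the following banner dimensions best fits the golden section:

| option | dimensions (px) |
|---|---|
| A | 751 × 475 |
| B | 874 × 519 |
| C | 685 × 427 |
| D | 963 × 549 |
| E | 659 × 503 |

C

Ratios (long/short): A ≈ 1.581; B ≈ 1.684; C ≈ 1.604; D ≈ 1.754; E ≈ 1.310.
golden ratio ≈ 1.618; option C is nearest (Δ 0.014).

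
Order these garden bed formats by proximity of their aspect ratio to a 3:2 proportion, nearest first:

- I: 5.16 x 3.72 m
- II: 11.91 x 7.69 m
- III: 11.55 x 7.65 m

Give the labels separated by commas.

I: 5.16/3.72 ≈ 1.387 → |1.387 − 1.500| = 0.113
II: 11.91/7.69 ≈ 1.549 → |1.549 − 1.500| = 0.049
III: 11.55/7.65 ≈ 1.510 → |1.510 − 1.500| = 0.010

III, II, I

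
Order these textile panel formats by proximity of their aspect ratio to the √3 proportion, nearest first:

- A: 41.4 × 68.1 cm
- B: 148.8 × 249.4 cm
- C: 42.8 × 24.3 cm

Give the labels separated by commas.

Ratios: A = 68.1 / 41.4 ≈ 1.645; B = 249.4 / 148.8 ≈ 1.676; C = 42.8 / 24.3 ≈ 1.761.
|Δ from 1.732|: A 0.087; B 0.056; C 0.029.

C, B, A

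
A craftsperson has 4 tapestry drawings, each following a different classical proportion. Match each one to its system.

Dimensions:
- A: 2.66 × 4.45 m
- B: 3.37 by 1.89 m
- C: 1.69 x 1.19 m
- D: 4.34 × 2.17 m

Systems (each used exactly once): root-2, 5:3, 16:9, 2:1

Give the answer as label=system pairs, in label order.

A=5:3, B=16:9, C=root-2, D=2:1

Ratios: A ≈ 1.673; B ≈ 1.783; C ≈ 1.420; D ≈ 2.000.
Targets: root-2 ≈ 1.414; 5:3 ≈ 1.667; 16:9 ≈ 1.778; 2:1 ≈ 2.000.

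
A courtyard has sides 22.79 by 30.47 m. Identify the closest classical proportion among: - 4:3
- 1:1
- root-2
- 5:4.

4:3

30.47/22.79 ≈ 1.337. Nearest candidates are 4:3 (1.333, off by 0.004) and root-2 (1.414, off by 0.077).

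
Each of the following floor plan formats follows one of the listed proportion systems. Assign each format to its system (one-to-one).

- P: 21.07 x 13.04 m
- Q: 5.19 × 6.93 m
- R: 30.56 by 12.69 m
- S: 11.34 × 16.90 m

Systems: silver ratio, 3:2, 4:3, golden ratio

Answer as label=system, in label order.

P=golden ratio, Q=4:3, R=silver ratio, S=3:2

Ratios: P ≈ 1.616; Q ≈ 1.335; R ≈ 2.408; S ≈ 1.490.
Targets: silver ratio ≈ 2.414; 3:2 ≈ 1.500; 4:3 ≈ 1.333; golden ratio ≈ 1.618.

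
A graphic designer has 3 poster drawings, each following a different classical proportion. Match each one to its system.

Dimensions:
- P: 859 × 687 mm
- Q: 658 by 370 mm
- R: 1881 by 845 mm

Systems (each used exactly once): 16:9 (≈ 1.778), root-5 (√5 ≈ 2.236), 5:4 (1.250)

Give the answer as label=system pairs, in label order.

P=5:4, Q=16:9, R=root-5

P = 859/687 ≈ 1.250 → 5:4 (1.250)
Q = 658/370 ≈ 1.778 → 16:9 (1.778)
R = 1881/845 ≈ 2.226 → root-5 (2.236)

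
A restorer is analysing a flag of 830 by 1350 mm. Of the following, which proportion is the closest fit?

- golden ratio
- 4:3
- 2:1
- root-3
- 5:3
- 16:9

golden ratio

Ratio = 1350 / 830 ≈ 1.627.
Distances: golden ratio 1.618 (Δ 0.009); 4:3 1.333 (Δ 0.294); 2:1 2.000 (Δ 0.373); root-3 1.732 (Δ 0.105); 5:3 1.667 (Δ 0.040); 16:9 1.778 (Δ 0.151).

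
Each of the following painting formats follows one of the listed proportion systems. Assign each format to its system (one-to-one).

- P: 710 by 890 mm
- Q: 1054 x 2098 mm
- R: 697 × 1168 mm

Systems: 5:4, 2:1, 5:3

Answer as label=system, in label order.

P=5:4, Q=2:1, R=5:3

Ratios: P ≈ 1.254; Q ≈ 1.991; R ≈ 1.676.
Targets: 5:4 ≈ 1.250; 2:1 ≈ 2.000; 5:3 ≈ 1.667.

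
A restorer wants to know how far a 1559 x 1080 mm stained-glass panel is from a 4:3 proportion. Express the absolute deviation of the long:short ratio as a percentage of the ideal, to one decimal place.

8.3%

Ratio = 1559 / 1080 ≈ 1.4435.
Ideal 4:3 ≈ 1.3333. |1.4435 − 1.3333| / 1.3333 ≈ 8.27% → 8.3%.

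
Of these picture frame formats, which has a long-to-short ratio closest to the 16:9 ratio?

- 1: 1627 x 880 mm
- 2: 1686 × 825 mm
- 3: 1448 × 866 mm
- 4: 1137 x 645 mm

4

Target 16:9 ≈ 1.778.
1: 1.849 (Δ0.071)  2: 2.044 (Δ0.266)  3: 1.672 (Δ0.106)  4: 1.763 (Δ0.015)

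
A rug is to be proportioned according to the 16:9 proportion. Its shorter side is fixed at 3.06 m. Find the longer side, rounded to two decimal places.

16:9 ≈ 1.77778.
Longer side = 3.06 × 1.77778 ≈ 5.4400 → 5.44 m.

5.44 m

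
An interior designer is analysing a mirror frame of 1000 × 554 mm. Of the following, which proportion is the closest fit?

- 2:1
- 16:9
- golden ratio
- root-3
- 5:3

1000/554 ≈ 1.805. Nearest candidates are 16:9 (1.778, off by 0.027) and root-3 (1.732, off by 0.073).

16:9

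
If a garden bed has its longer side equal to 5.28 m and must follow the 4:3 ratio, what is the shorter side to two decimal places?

3.96 m

4:3 ≈ 1.33333.
Shorter side = 5.28 ÷ 1.33333 ≈ 3.9600 → 3.96 m.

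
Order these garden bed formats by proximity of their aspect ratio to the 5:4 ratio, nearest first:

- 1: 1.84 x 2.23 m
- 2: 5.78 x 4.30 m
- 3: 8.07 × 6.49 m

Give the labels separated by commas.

3, 1, 2

Ratios: 1 = 2.23 / 1.84 ≈ 1.212; 2 = 5.78 / 4.30 ≈ 1.344; 3 = 8.07 / 6.49 ≈ 1.243.
|Δ from 1.250|: 1 0.038; 2 0.094; 3 0.007.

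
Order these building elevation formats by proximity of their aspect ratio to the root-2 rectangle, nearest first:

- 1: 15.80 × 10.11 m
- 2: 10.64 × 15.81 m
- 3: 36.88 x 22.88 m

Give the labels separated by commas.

2, 1, 3

1: 15.80/10.11 ≈ 1.563 → |1.563 − 1.414| = 0.149
2: 15.81/10.64 ≈ 1.486 → |1.486 − 1.414| = 0.072
3: 36.88/22.88 ≈ 1.612 → |1.612 − 1.414| = 0.198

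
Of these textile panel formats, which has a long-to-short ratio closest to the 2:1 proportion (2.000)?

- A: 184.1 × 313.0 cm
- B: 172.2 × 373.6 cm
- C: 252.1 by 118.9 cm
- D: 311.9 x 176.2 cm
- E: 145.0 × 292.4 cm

E

Target 2:1 ≈ 2.000.
A: 1.700 (Δ0.300)  B: 2.170 (Δ0.170)  C: 2.120 (Δ0.120)  D: 1.770 (Δ0.230)  E: 2.017 (Δ0.017)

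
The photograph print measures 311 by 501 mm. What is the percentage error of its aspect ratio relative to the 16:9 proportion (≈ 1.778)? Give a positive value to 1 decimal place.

Ratio = 501 / 311 ≈ 1.6109.
Ideal 16:9 ≈ 1.7778. |1.6109 − 1.7778| / 1.7778 ≈ 9.39% → 9.4%.

9.4%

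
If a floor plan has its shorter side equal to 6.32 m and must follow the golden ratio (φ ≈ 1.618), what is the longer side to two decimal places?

golden ratio ≈ 1.61803.
Longer side = 6.32 × 1.61803 ≈ 10.2259 → 10.23 m.

10.23 m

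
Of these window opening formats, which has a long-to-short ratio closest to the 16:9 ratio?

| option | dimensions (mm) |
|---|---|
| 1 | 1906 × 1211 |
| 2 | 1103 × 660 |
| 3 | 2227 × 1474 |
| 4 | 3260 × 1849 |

Ratios (long/short): 1 ≈ 1.574; 2 ≈ 1.671; 3 ≈ 1.511; 4 ≈ 1.763.
16:9 ≈ 1.778; option 4 is nearest (Δ 0.015).

4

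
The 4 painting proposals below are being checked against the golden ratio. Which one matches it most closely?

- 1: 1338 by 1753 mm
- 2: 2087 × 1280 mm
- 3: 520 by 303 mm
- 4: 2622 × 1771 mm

Ratios (long/short): 1 ≈ 1.310; 2 ≈ 1.630; 3 ≈ 1.716; 4 ≈ 1.481.
golden ratio ≈ 1.618; option 2 is nearest (Δ 0.012).

2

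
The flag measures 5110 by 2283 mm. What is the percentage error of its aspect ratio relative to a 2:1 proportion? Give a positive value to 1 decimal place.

Ratio = 5110 / 2283 ≈ 2.2383.
Ideal 2:1 = 2.0000. |2.2383 − 2.0000| / 2.0000 ≈ 11.92% → 11.9%.

11.9%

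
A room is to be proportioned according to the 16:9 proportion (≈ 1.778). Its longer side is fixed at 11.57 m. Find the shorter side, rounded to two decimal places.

6.51 m

16:9 ≈ 1.77778.
Shorter side = 11.57 ÷ 1.77778 ≈ 6.5081 → 6.51 m.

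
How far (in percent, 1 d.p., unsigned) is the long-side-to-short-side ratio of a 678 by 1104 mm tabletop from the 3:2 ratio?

Ratio = 1104 / 678 ≈ 1.6283.
Ideal 3:2 = 1.5000. |1.6283 − 1.5000| / 1.5000 ≈ 8.55% → 8.6%.

8.6%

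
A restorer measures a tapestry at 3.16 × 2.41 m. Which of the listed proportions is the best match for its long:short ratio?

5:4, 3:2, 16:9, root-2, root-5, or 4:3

4:3

3.16/2.41 ≈ 1.311. Nearest candidates are 4:3 (1.333, off by 0.022) and 5:4 (1.250, off by 0.061).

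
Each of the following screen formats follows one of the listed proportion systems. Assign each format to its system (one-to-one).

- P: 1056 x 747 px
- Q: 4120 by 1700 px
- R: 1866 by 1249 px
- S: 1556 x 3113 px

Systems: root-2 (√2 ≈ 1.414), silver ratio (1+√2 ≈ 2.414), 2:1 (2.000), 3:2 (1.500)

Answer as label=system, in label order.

Ratios: P ≈ 1.414; Q ≈ 2.424; R ≈ 1.494; S ≈ 2.001.
Targets: root-2 ≈ 1.414; silver ratio ≈ 2.414; 2:1 ≈ 2.000; 3:2 ≈ 1.500.

P=root-2, Q=silver ratio, R=3:2, S=2:1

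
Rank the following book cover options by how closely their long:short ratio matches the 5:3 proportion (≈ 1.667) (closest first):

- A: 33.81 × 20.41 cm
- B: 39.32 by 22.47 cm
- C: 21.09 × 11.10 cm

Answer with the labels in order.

Ratios: A = 33.81 / 20.41 ≈ 1.657; B = 39.32 / 22.47 ≈ 1.750; C = 21.09 / 11.10 ≈ 1.900.
|Δ from 1.667|: A 0.010; B 0.083; C 0.233.

A, B, C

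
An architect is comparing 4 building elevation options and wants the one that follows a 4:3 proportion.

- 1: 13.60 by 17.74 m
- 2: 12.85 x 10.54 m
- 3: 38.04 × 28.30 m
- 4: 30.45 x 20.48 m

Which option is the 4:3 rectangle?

Target 4:3 ≈ 1.333.
1: 1.304 (Δ0.029)  2: 1.219 (Δ0.114)  3: 1.344 (Δ0.011)  4: 1.487 (Δ0.154)

3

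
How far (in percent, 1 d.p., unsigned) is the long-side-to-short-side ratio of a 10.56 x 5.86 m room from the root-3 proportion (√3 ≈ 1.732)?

Ratio = 10.56 / 5.86 ≈ 1.8020.
Ideal root-3 ≈ 1.7321. |1.8020 − 1.7321| / 1.7321 ≈ 4.04% → 4.0%.

4.0%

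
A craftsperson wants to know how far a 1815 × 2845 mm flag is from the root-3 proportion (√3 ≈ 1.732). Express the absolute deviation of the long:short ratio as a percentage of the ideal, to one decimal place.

9.5%

Ratio = 2845 / 1815 ≈ 1.5675.
Ideal root-3 ≈ 1.7321. |1.5675 − 1.7321| / 1.7321 ≈ 9.50% → 9.5%.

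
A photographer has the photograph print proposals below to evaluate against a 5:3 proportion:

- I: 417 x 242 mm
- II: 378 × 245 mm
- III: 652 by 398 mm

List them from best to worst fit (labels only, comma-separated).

I: 417/242 ≈ 1.723 → |1.723 − 1.667| = 0.056
II: 378/245 ≈ 1.543 → |1.543 − 1.667| = 0.124
III: 652/398 ≈ 1.638 → |1.638 − 1.667| = 0.029

III, I, II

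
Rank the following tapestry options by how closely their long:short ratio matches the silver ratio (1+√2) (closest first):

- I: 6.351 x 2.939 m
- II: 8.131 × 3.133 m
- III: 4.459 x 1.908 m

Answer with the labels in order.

Ratios: I = 6.351 / 2.939 ≈ 2.161; II = 8.131 / 3.133 ≈ 2.595; III = 4.459 / 1.908 ≈ 2.337.
|Δ from 2.414|: I 0.253; II 0.181; III 0.077.

III, II, I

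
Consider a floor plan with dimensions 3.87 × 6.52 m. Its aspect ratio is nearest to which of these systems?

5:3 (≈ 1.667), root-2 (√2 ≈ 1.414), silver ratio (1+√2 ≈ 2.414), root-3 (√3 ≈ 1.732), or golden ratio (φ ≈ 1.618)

5:3

Ratio = 6.52 / 3.87 ≈ 1.685.
Distances: 5:3 1.667 (Δ 0.018); root-2 1.414 (Δ 0.271); silver ratio 2.414 (Δ 0.729); root-3 1.732 (Δ 0.047); golden ratio 1.618 (Δ 0.067).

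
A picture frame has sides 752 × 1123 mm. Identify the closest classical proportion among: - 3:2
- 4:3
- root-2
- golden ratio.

1123/752 ≈ 1.493. Nearest candidates are 3:2 (1.500, off by 0.007) and root-2 (1.414, off by 0.079).

3:2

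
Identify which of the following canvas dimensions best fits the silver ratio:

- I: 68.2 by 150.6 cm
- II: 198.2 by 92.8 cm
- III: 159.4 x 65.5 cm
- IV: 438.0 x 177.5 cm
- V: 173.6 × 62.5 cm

Target silver ratio ≈ 2.414.
I: 2.208 (Δ0.206)  II: 2.136 (Δ0.278)  III: 2.434 (Δ0.020)  IV: 2.468 (Δ0.054)  V: 2.778 (Δ0.364)

III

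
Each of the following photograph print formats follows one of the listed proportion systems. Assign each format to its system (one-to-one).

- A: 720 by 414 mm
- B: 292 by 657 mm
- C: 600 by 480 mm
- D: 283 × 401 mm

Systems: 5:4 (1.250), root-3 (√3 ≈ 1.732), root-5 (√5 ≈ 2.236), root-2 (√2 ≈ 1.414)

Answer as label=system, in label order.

A = 720/414 ≈ 1.739 → root-3 (1.732)
B = 657/292 ≈ 2.250 → root-5 (2.236)
C = 600/480 ≈ 1.250 → 5:4 (1.250)
D = 401/283 ≈ 1.417 → root-2 (1.414)

A=root-3, B=root-5, C=5:4, D=root-2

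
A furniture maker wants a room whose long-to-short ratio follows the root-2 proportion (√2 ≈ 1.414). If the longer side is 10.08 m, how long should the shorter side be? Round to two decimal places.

root-2 ≈ 1.41421.
Shorter side = 10.08 ÷ 1.41421 ≈ 7.1277 → 7.13 m.

7.13 m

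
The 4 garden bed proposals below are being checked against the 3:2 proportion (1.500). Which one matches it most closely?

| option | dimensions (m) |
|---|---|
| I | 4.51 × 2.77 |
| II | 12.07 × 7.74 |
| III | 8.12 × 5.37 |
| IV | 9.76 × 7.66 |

III

Ratios (long/short): I ≈ 1.628; II ≈ 1.559; III ≈ 1.512; IV ≈ 1.274.
3:2 ≈ 1.500; option III is nearest (Δ 0.012).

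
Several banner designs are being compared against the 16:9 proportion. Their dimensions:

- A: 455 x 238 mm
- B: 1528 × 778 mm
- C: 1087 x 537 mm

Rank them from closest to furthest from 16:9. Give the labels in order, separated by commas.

A, B, C

A: 455/238 ≈ 1.912 → |1.912 − 1.778| = 0.134
B: 1528/778 ≈ 1.964 → |1.964 − 1.778| = 0.186
C: 1087/537 ≈ 2.024 → |2.024 − 1.778| = 0.246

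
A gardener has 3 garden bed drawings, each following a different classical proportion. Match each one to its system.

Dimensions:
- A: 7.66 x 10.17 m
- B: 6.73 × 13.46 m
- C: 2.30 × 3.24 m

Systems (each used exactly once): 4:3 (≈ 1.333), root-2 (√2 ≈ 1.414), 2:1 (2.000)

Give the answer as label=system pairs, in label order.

Ratios: A ≈ 1.328; B ≈ 2.000; C ≈ 1.409.
Targets: 4:3 ≈ 1.333; root-2 ≈ 1.414; 2:1 ≈ 2.000.

A=4:3, B=2:1, C=root-2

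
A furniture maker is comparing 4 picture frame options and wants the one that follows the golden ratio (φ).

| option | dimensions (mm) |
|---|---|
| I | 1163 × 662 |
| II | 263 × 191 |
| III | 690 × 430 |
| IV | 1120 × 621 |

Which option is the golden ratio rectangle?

Ratios (long/short): I ≈ 1.757; II ≈ 1.377; III ≈ 1.605; IV ≈ 1.804.
golden ratio ≈ 1.618; option III is nearest (Δ 0.013).

III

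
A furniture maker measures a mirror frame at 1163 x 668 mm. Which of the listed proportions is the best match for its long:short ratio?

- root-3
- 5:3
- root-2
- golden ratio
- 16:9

Ratio = 1163 / 668 ≈ 1.741.
Distances: root-3 1.732 (Δ 0.009); 5:3 1.667 (Δ 0.074); root-2 1.414 (Δ 0.327); golden ratio 1.618 (Δ 0.123); 16:9 1.778 (Δ 0.037).

root-3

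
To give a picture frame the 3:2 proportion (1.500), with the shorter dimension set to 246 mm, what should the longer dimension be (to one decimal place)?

3:2 = 1.50000.
Longer side = 246 × 1.50000 ≈ 369.000 → 369.0 mm.

369.0 mm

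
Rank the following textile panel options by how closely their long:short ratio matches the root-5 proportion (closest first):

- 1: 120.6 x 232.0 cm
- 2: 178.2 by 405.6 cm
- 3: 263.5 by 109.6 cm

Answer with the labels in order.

Ratios: 1 = 232.0 / 120.6 ≈ 1.924; 2 = 405.6 / 178.2 ≈ 2.276; 3 = 263.5 / 109.6 ≈ 2.404.
|Δ from 2.236|: 1 0.312; 2 0.040; 3 0.168.

2, 3, 1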